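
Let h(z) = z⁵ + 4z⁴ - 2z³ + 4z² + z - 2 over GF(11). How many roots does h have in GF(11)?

2

Evaluate at each of the 11 elements of GF(11):
h(0) = 9; h(1) = 6; h(2) = 8; h(3) = 0 → root; h(4) = 6; h(5) = 0 → root; h(6) = 4; h(7) = 10; h(8) = 1; h(9) = 5; h(10) = 6.
Roots: {3, 5}.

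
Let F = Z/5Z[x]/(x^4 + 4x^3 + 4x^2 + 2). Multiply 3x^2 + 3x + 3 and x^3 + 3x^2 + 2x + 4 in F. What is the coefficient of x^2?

2

Multiply in Z/5Z[x]: (3x^2 + 3x + 3)·(x^3 + 3x^2 + 2x + 4) = 3x^5 + 2x^4 + 3x^3 + 2x^2 + 3x + 2.
Reduce using x^4 ≡ x^3 + x^2 + 3 (mod x^4 + 4x^3 + 4x^2 + 2).
Reduced: x^3 + 2x^2 + 2x + 2.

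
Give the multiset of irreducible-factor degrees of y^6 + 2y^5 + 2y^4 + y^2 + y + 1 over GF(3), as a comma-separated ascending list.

Write h(y) = y^6 + 2y^5 + 2y^4 + y^2 + y + 1.
Roots in GF(3): h(0) = 1; h(1) = 2; h(2) = 2.
Complete factorization: h(y) = (y^6 + 2y^5 + 2y^4 + y^2 + y + 1).
Factor degrees with multiplicity: 6 = 6.

6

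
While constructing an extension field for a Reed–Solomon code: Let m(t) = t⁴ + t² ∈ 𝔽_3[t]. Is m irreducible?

Check for roots in 𝔽_3: m(0) = 0 → root; m(1) = 2; m(2) = 2.
m(0) = 0, so (t) divides m(t); m is reducible.

No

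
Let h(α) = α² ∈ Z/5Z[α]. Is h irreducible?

Check for roots in Z/5Z: h(0) = 0 → root; h(1) = 1; h(2) = 4; h(3) = 4; h(4) = 1.
h(0) = 0, so (α) divides h(α); h is reducible.

No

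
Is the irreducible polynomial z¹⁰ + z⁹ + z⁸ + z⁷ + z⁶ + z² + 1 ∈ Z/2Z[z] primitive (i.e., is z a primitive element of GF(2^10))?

No

Write f(z) = z¹⁰ + z⁹ + z⁸ + z⁷ + z⁶ + z² + 1.
|GF(2^10)^×| = 2^10 − 1 = 1023. Prime factorization: 1023 = 3·11·31.
f is primitive ⇔ z has order 1023 in GF(2)[z]/(f), i.e. z^(1023/q) ≠ 1 for each prime q | 1023.
z^(341) mod f = 1
z^(93) mod f = z⁷ + z⁶ + z⁵ + z⁴ + 1.
z^(33) mod f = z⁷ + z³ + z² + z.
Since z^(341) = 1, the order of z divides 341 < 1023; not primitive.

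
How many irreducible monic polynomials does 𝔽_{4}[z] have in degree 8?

8160

By the necklace-counting formula, N_4(8) = (1/8) Σ_{d|8} μ(8/d)·4^d.
Divisors of 8: 1, 2, 4, 8; μ(8/d) for each: 0, 0, -1, 1.
Σ = − 4^4 + 4^8 = 65280.
N = 65280/8 = 8160.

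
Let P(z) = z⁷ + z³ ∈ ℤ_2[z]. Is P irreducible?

No

Check for roots in ℤ_2: P(0) = 0 → root; P(1) = 0 → root.
P(0) = 0, so (z) divides P(z); P is reducible.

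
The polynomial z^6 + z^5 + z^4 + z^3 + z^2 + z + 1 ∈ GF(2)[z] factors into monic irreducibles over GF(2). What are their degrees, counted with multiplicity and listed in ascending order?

Write h(z) = z^6 + z^5 + z^4 + z^3 + z^2 + z + 1.
Roots in GF(2): h(0) = 1; h(1) = 1.
Complete factorization: h(z) = (z^3 + z + 1)·(z^3 + z^2 + 1).
Factor degrees with multiplicity: 3 + 3 = 6.

3, 3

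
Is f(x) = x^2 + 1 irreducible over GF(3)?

Yes

Check for roots in GF(3): f(0) = 1; f(1) = 2; f(2) = 2.
No roots. A degree-2 polynomial over a field with no linear factor is irreducible.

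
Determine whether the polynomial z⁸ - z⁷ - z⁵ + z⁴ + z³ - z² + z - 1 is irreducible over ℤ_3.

Write m(z) = z⁸ - z⁷ - z⁵ + z⁴ + z³ - z² + z - 1.
Check for roots in ℤ_3: m(0) = 2; m(1) = 0 → root; m(2) = 0 → root.
m(1) = 0, so (z − 1) divides m(z); m is reducible.

No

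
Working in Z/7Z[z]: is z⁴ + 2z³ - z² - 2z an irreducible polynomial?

Write h(z) = z⁴ + 2z³ - z² - 2z.
Check for roots in Z/7Z: h(0) = 0 → root; h(1) = 0 → root; h(2) = 3; h(3) = 1; h(4) = 3; h(5) = 0 → root; h(6) = 0 → root.
h(0) = 0, so (z) divides h(z); h is reducible.

No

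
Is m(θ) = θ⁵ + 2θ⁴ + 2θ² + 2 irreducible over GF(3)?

Yes

Check for roots in GF(3): m(0) = 2; m(1) = 1; m(2) = 2.
No roots, so no linear factors.
Monic irreducibles of degree 2 over GF(3): θ² + 1, θ² + θ + 2, θ² + 2θ + 2.
None of them divide m (all give nonzero remainder).
No irreducible factor of degree ≤ 2 exists, so m is irreducible over GF(3).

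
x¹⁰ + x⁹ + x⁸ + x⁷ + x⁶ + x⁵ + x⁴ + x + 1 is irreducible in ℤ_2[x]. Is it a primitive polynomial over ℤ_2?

Yes

Write f(x) = x¹⁰ + x⁹ + x⁸ + x⁷ + x⁶ + x⁵ + x⁴ + x + 1.
|GF(2^10)^×| = 2^10 − 1 = 1023. Prime factorization: 1023 = 3·11·31.
f is primitive ⇔ x has order 1023 in GF(2)[x]/(f), i.e. x^(1023/q) ≠ 1 for each prime q | 1023.
x^(341) mod f = x⁸ + x⁷ + x⁵ + x³ + x² + x + 1.
x^(93) mod f = x⁹ + x⁷ + x⁶ + x⁵ + x⁴ + x³ + x.
x^(33) mod f = x⁹ + x⁸ + x⁷ + x⁴ + x³ + x².
None equal 1, so x has full order 1023; f is primitive.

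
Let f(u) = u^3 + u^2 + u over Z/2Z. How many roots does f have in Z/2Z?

Evaluate at each of the 2 elements of Z/2Z:
f(0) = 0 → root; f(1) = 1.
Roots: {0}.

1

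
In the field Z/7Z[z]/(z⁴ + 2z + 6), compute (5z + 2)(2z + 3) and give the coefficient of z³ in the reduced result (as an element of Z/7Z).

Multiply in Z/7Z[z]: (5z + 2)·(2z + 3) = 3z² + 5z + 6.
Reduced: 3z² + 5z + 6.

0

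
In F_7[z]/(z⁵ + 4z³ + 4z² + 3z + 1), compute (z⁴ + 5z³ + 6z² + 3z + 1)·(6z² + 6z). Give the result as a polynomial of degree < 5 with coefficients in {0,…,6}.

5z^3 + 2z^2 + 4z + 6

Multiply in F_7[z]: (z⁴ + 5z³ + 6z² + 3z + 1)·(6z² + 6z) = 6z⁶ + z⁵ + 3z⁴ + 5z³ + 3z² + 6z.
Reduce using z⁵ ≡ 3z³ + 3z² + 4z + 6 (mod z⁵ + 4z³ + 4z² + 3z + 1).
Reduced: 5z³ + 2z² + 4z + 6.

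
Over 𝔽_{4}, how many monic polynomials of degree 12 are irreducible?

1397740

x^(4^12) − x is the product of all monic irreducibles of degree dividing 12; Möbius inversion gives N = (1/12) Σ μ(12/d)·4^d.
Divisors of 12: 1, 2, 3, 4, 6, 12; μ(12/d) for each: 0, 1, 0, -1, -1, 1.
Σ = 4^2 − 4^4 − 4^6 + 4^12 = 16772880.
N = 16772880/12 = 1397740.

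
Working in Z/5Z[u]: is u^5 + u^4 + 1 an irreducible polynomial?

Write m(u) = u^5 + u^4 + 1.
Check for roots in Z/5Z: m(0) = 1; m(1) = 3; m(2) = 4; m(3) = 0 → root; m(4) = 1.
m(3) = 0, so (u − 3) divides m(u); m is reducible.

No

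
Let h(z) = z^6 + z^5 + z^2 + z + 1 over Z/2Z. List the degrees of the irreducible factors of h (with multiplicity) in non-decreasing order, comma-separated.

6

Roots in Z/2Z: h(0) = 1; h(1) = 1.
Complete factorization: h(z) = (z^6 + z^5 + z^2 + z + 1).
Factor degrees with multiplicity: 6 = 6.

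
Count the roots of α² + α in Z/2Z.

Write f(α) = α² + α.
Evaluate at each of the 2 elements of Z/2Z:
f(0) = 0 → root; f(1) = 0 → root.
Roots: {0, 1}.

2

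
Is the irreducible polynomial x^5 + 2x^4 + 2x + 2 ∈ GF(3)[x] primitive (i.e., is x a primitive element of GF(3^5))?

No

Write f(x) = x^5 + 2x^4 + 2x + 2.
|GF(3^5)^×| = 3^5 − 1 = 242. Prime factorization: 242 = 2·11^2.
f is primitive ⇔ x has order 242 in GF(3)[x]/(f), i.e. x^(242/q) ≠ 1 for each prime q | 242.
x^(121) mod f = 1
x^(22) mod f = 2x^3 + 2.
Since x^(121) = 1, the order of x divides 121 < 242; not primitive.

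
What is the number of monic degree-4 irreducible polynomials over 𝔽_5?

x^(5^4) − x is the product of all monic irreducibles of degree dividing 4; Möbius inversion gives N = (1/4) Σ μ(4/d)·5^d.
Divisors of 4: 1, 2, 4; μ(4/d) for each: 0, -1, 1.
Σ = − 5^2 + 5^4 = 600.
N = 600/4 = 150.

150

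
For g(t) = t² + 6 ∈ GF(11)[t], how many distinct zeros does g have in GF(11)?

Evaluate at each of the 11 elements of GF(11):
g(0) = 6; g(1) = 7; g(2) = 10; g(3) = 4; g(4) = 0 → root; g(5) = 9; g(6) = 9; g(7) = 0 → root; g(8) = 4; g(9) = 10; g(10) = 7.
Roots: {4, 7}.

2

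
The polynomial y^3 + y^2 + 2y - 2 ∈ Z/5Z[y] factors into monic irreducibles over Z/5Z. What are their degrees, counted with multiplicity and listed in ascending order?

1, 1, 1

Write g(y) = y^3 + y^2 + 2y - 2.
Roots in Z/5Z: g(0) = 3; g(1) = 2; g(2) = 4; g(3) = 0 → root; g(4) = 1.
Linear factors from roots: (y + 2).
Complete factorization: g(y) = (y + 2)^3.
Factor degrees with multiplicity: 1 + 1 + 1 = 3.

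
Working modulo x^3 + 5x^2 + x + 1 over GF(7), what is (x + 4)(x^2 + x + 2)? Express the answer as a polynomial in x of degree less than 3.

Multiply in GF(7)[x]: (x + 4)·(x^2 + x + 2) = x^3 + 5x^2 + 6x + 1.
Reduce using x^3 ≡ 2x^2 + 6x + 6 (mod x^3 + 5x^2 + x + 1).
Reduced: 5x.

5x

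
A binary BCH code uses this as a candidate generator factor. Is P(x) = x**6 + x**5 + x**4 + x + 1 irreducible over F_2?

Check for roots in F_2: P(0) = 1; P(1) = 1.
No roots, so no linear factors.
Monic irreducibles of degree 2 over GF(2): x**2 + x + 1.
None of them divide P (all give nonzero remainder).
Monic irreducibles of degree 3 over GF(2): x**3 + x + 1, x**3 + x**2 + 1.
None of them divide P (all give nonzero remainder).
No irreducible factor of degree ≤ 3 exists, so P is irreducible over GF(2).

Yes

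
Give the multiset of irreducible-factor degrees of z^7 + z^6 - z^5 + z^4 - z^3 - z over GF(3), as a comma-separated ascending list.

1, 1, 2, 3

Write f(z) = z^7 + z^6 - z^5 + z^4 - z^3 - z.
Roots in GF(3): f(0) = 0 → root; f(1) = 0 → root; f(2) = 1.
Linear factors from roots: (z), (z - 1).
Complete factorization: f(z) = (z)·(z - 1)·(z^2 + z - 1)·(z^3 + z^2 + z - 1).
Factor degrees with multiplicity: 1 + 1 + 2 + 3 = 7.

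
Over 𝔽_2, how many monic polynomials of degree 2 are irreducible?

1

Gauss's count: N_{2}(2) = (1/2) Σ_{d|2} μ(2/d)·2^d.
Divisors of 2: 1, 2; μ(2/d) for each: -1, 1.
Σ = − 2^1 + 2^2 = 2.
N = 2/2 = 1.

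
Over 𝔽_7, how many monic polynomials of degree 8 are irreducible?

720300

Gauss's count: N_{7}(8) = (1/8) Σ_{d|8} μ(8/d)·7^d.
Divisors of 8: 1, 2, 4, 8; μ(8/d) for each: 0, 0, -1, 1.
Σ = − 7^4 + 7^8 = 5762400.
N = 5762400/8 = 720300.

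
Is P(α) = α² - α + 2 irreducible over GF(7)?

No

Check for roots in GF(7): P(0) = 2; P(1) = 2; P(2) = 4; P(3) = 1; P(4) = 0 → root; P(5) = 1; P(6) = 4.
P(4) = 0, so (α − 4) divides P(α); P is reducible.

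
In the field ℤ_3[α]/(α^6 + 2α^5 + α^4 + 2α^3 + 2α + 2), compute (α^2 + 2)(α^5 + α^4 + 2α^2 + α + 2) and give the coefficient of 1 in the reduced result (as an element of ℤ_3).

0

Multiply in ℤ_3[α]: (α^2 + 2)·(α^5 + α^4 + 2α^2 + α + 2) = α^7 + α^6 + 2α^5 + α^4 + α^3 + 2α + 1.
Reduce using α^6 ≡ α^5 + 2α^4 + α^3 + α + 1 (mod α^6 + 2α^5 + α^4 + 2α^3 + 2α + 2).
Reduced: α^2 + 2α.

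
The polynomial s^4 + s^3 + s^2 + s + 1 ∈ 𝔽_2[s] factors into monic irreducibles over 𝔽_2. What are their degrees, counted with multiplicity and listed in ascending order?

Write h(s) = s^4 + s^3 + s^2 + s + 1.
Roots in 𝔽_2: h(0) = 1; h(1) = 1.
Complete factorization: h(s) = (s^4 + s^3 + s^2 + s + 1).
Factor degrees with multiplicity: 4 = 4.

4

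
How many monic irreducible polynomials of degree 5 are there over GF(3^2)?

11808

Gauss's count: N_{9}(5) = (1/5) Σ_{d|5} μ(5/d)·9^d.
Divisors of 5: 1, 5; μ(5/d) for each: -1, 1.
Σ = − 9^1 + 9^5 = 59040.
N = 59040/5 = 11808.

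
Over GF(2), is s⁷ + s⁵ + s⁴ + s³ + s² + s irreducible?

Write P(s) = s⁷ + s⁵ + s⁴ + s³ + s² + s.
Check for roots in GF(2): P(0) = 0 → root; P(1) = 0 → root.
P(0) = 0, so (s) divides P(s); P is reducible.

No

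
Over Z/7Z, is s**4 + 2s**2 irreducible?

Write h(s) = s**4 + 2s**2.
Check for roots in Z/7Z: h(0) = 0 → root; h(1) = 3; h(2) = 3; h(3) = 1; h(4) = 1; h(5) = 3; h(6) = 3.
h(0) = 0, so (s) divides h(s); h is reducible.

No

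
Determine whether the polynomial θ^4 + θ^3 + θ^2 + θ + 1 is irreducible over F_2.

Yes

Write f(θ) = θ^4 + θ^3 + θ^2 + θ + 1.
Check for roots in F_2: f(0) = 1; f(1) = 1.
No roots, so no linear factors.
Monic irreducibles of degree 2 over GF(2): θ^2 + θ + 1.
None of them divide f (all give nonzero remainder).
No irreducible factor of degree ≤ 2 exists, so f is irreducible over GF(2).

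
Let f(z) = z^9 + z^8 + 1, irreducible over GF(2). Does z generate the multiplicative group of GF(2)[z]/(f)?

No

|GF(2^9)^×| = 2^9 − 1 = 511. Prime factorization: 511 = 7·73.
f is primitive ⇔ z has order 511 in GF(2)[z]/(f), i.e. z^(511/q) ≠ 1 for each prime q | 511.
z^(73) mod f = 1
z^(7) mod f = z^7.
Since z^(73) = 1, the order of z divides 73 < 511; not primitive.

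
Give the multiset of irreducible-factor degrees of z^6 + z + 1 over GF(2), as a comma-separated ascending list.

6

Write g(z) = z^6 + z + 1.
Roots in GF(2): g(0) = 1; g(1) = 1.
Complete factorization: g(z) = (z^6 + z + 1).
Factor degrees with multiplicity: 6 = 6.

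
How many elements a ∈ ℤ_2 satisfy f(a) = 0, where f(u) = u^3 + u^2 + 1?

0

Evaluate at each of the 2 elements of ℤ_2:
f(0) = 1; f(1) = 1.
No element is a root.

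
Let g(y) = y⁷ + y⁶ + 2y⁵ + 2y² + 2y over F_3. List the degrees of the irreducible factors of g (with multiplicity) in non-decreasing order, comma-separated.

1, 2, 4

Roots in F_3: g(0) = 0 → root; g(1) = 2; g(2) = 1.
Linear factors from roots: (y).
Complete factorization: g(y) = (y)·(y² + 1)·(y⁴ + y³ + y² + 2y + 2).
Factor degrees with multiplicity: 1 + 2 + 4 = 7.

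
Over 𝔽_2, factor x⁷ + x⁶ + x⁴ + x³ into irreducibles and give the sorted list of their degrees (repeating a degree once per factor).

1, 1, 1, 1, 1, 2

Write g(x) = x⁷ + x⁶ + x⁴ + x³.
Roots in 𝔽_2: g(0) = 0 → root; g(1) = 0 → root.
Linear factors from roots: (x), (x + 1).
Complete factorization: g(x) = (x + 1)^2·(x)^3·(x² + x + 1).
Factor degrees with multiplicity: 1 + 1 + 1 + 1 + 1 + 2 = 7.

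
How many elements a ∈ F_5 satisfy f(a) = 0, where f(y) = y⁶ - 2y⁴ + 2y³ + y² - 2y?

3

Evaluate at each of the 5 elements of F_5:
f(0) = 0 → root; f(1) = 0 → root; f(2) = 3; f(3) = 4; f(4) = 0 → root.
Roots: {0, 1, 4}.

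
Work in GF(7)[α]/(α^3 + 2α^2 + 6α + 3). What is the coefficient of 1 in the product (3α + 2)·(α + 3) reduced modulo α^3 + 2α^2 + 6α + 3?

6

Multiply in GF(7)[α]: (3α + 2)·(α + 3) = 3α^2 + 4α + 6.
Reduced: 3α^2 + 4α + 6.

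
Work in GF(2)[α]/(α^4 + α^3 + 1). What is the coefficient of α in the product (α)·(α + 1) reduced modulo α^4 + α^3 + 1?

Multiply in GF(2)[α]: (α)·(α + 1) = α^2 + α.
Reduced: α^2 + α.

1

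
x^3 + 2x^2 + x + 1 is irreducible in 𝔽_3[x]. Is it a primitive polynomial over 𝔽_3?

Write f(x) = x^3 + 2x^2 + x + 1.
|GF(3^3)^×| = 3^3 − 1 = 26. Prime factorization: 26 = 2·13.
f is primitive ⇔ x has order 26 in GF(3)[x]/(f), i.e. x^(26/q) ≠ 1 for each prime q | 26.
x^(13) mod f = 2.
x^(2) mod f = x^2.
None equal 1, so x has full order 26; f is primitive.

Yes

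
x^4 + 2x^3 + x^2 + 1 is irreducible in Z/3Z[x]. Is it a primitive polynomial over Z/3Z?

No

Write f(x) = x^4 + 2x^3 + x^2 + 1.
|GF(3^4)^×| = 3^4 − 1 = 80. Prime factorization: 80 = 2^4·5.
f is primitive ⇔ x has order 80 in GF(3)[x]/(f), i.e. x^(80/q) ≠ 1 for each prime q | 80.
x^(40) mod f = 1
x^(16) mod f = x^3 + x^2 + 2x.
Since x^(40) = 1, the order of x divides 40 < 80; not primitive.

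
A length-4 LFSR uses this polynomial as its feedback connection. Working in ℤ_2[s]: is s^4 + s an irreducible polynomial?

No

Write m(s) = s^4 + s.
Check for roots in ℤ_2: m(0) = 0 → root; m(1) = 0 → root.
m(0) = 0, so (s) divides m(s); m is reducible.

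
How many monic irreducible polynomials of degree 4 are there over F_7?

588

The number of monic irreducibles of degree 4 over GF(7) is (1/4)·Σ_{d∣4} μ(4/d) 7^d.
Divisors of 4: 1, 2, 4; μ(4/d) for each: 0, -1, 1.
Σ = − 7^2 + 7^4 = 2352.
N = 2352/4 = 588.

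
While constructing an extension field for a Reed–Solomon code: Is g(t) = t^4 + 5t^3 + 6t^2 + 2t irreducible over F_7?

No

Check for roots in F_7: g(0) = 0 → root; g(1) = 0 → root; g(2) = 0 → root; g(3) = 3; g(4) = 1; g(5) = 3; g(6) = 0 → root.
g(0) = 0, so (t) divides g(t); g is reducible.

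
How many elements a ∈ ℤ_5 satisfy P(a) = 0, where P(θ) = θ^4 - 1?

4

Evaluate at each of the 5 elements of ℤ_5:
P(0) = 4; P(1) = 0 → root; P(2) = 0 → root; P(3) = 0 → root; P(4) = 0 → root.
Roots: {1, 2, 3, 4}.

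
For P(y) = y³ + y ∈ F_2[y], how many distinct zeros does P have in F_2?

2

Evaluate at each of the 2 elements of F_2:
P(0) = 0 → root; P(1) = 0 → root.
Roots: {0, 1}.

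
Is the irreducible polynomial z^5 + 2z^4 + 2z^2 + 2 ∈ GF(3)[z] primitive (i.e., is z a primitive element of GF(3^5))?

No

Write f(z) = z^5 + 2z^4 + 2z^2 + 2.
|GF(3^5)^×| = 3^5 − 1 = 242. Prime factorization: 242 = 2·11^2.
f is primitive ⇔ z has order 242 in GF(3)[z]/(f), i.e. z^(242/q) ≠ 1 for each prime q | 242.
z^(121) mod f = 1
z^(22) mod f = z^4 + z^3 + 2z^2.
Since z^(121) = 1, the order of z divides 121 < 242; not primitive.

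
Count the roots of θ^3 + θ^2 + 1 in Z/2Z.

0

Write h(θ) = θ^3 + θ^2 + 1.
Evaluate at each of the 2 elements of Z/2Z:
h(0) = 1; h(1) = 1.
No element is a root.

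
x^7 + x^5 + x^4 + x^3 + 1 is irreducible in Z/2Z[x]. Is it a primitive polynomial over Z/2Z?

Yes

Write f(x) = x^7 + x^5 + x^4 + x^3 + 1.
|GF(2^7)^×| = 2^7 − 1 = 127. Prime factorization: 127 = 127.
f is primitive ⇔ x has order 127 in GF(2)[x]/(f), i.e. x^(127/q) ≠ 1 for each prime q | 127.
x^(1) mod f = x.
None equal 1, so x has full order 127; f is primitive.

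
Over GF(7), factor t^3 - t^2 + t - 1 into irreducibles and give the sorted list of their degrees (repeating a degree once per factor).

1, 2

Write h(t) = t^3 - t^2 + t - 1.
Linear factors from roots: (t - 1).
Complete factorization: h(t) = (t - 1)·(t^2 + 1).
Factor degrees with multiplicity: 1 + 2 = 3.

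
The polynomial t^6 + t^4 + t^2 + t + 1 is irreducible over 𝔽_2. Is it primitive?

No

Write f(t) = t^6 + t^4 + t^2 + t + 1.
|GF(2^6)^×| = 2^6 − 1 = 63. Prime factorization: 63 = 3^2·7.
f is primitive ⇔ t has order 63 in GF(2)[t]/(f), i.e. t^(63/q) ≠ 1 for each prime q | 63.
t^(21) mod f = 1
t^(9) mod f = t^4 + t^2 + t.
Since t^(21) = 1, the order of t divides 21 < 63; not primitive.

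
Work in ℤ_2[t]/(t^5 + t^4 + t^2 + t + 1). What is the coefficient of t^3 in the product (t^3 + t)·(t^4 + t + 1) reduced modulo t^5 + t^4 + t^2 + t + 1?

Multiply in ℤ_2[t]: (t^3 + t)·(t^4 + t + 1) = t^7 + t^5 + t^4 + t^3 + t^2 + t.
Reduce using t^5 ≡ t^4 + t^2 + t + 1 (mod t^5 + t^4 + t^2 + t + 1).
Reduced: t^3 + t^2.

1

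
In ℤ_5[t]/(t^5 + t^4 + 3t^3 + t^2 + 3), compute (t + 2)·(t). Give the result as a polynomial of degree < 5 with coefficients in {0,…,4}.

t^2 + 2t

Multiply in ℤ_5[t]: (t + 2)·(t) = t^2 + 2t.
Reduced: t^2 + 2t.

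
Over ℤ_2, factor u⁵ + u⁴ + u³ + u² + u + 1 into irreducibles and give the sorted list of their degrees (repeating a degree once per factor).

Write g(u) = u⁵ + u⁴ + u³ + u² + u + 1.
Roots in ℤ_2: g(0) = 1; g(1) = 0 → root.
Linear factors from roots: (u + 1).
Complete factorization: g(u) = (u + 1)·(u² + u + 1)^2.
Factor degrees with multiplicity: 1 + 2 + 2 = 5.

1, 2, 2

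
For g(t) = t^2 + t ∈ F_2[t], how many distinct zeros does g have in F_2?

2

Evaluate at each of the 2 elements of F_2:
g(0) = 0 → root; g(1) = 0 → root.
Roots: {0, 1}.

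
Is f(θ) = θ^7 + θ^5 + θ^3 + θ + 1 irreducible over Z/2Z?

Check for roots in Z/2Z: f(0) = 1; f(1) = 1.
No roots, so no linear factors.
Monic irreducibles of degree 2 over GF(2): θ^2 + θ + 1.
None of them divide f (all give nonzero remainder).
Monic irreducibles of degree 3 over GF(2): θ^3 + θ + 1, θ^3 + θ^2 + 1.
None of them divide f (all give nonzero remainder).
No irreducible factor of degree ≤ 3 exists, so f is irreducible over GF(2).

Yes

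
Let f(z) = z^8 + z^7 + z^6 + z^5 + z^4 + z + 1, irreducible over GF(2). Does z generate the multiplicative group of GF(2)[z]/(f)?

No

|GF(2^8)^×| = 2^8 − 1 = 255. Prime factorization: 255 = 3·5·17.
f is primitive ⇔ z has order 255 in GF(2)[z]/(f), i.e. z^(255/q) ≠ 1 for each prime q | 255.
z^(85) mod f = z^6 + z^5 + z^4.
z^(51) mod f = 1
z^(15) mod f = z^7 + z^4 + z^3 + 1.
Since z^(51) = 1, the order of z divides 51 < 255; not primitive.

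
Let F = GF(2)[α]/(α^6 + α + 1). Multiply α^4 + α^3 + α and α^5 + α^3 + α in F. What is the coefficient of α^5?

Multiply in GF(2)[α]: (α^4 + α^3 + α)·(α^5 + α^3 + α) = α^9 + α^8 + α^7 + α^5 + α^2.
Reduce using α^6 ≡ α + 1 (mod α^6 + α + 1).
Reduced: α^5 + α^4 + α^2 + α.

1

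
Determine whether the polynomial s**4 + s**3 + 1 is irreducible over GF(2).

Yes

Write m(s) = s**4 + s**3 + 1.
Check for roots in GF(2): m(0) = 1; m(1) = 1.
No roots, so no linear factors.
Monic irreducibles of degree 2 over GF(2): s**2 + s + 1.
None of them divide m (all give nonzero remainder).
No irreducible factor of degree ≤ 2 exists, so m is irreducible over GF(2).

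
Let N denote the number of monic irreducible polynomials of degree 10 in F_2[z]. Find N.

x^(2^10) − x is the product of all monic irreducibles of degree dividing 10; Möbius inversion gives N = (1/10) Σ μ(10/d)·2^d.
Divisors of 10: 1, 2, 5, 10; μ(10/d) for each: 1, -1, -1, 1.
Σ = 2^1 − 2^2 − 2^5 + 2^10 = 990.
N = 990/10 = 99.

99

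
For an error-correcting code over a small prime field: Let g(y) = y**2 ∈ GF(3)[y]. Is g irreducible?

Check for roots in GF(3): g(0) = 0 → root; g(1) = 1; g(2) = 1.
g(0) = 0, so (y) divides g(y); g is reducible.

No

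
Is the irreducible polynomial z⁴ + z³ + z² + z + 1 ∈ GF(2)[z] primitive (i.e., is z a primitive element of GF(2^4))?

Write f(z) = z⁴ + z³ + z² + z + 1.
|GF(2^4)^×| = 2^4 − 1 = 15. Prime factorization: 15 = 3·5.
f is primitive ⇔ z has order 15 in GF(2)[z]/(f), i.e. z^(15/q) ≠ 1 for each prime q | 15.
z^(5) mod f = 1
z^(3) mod f = z³.
Since z^(5) = 1, the order of z divides 5 < 15; not primitive.

No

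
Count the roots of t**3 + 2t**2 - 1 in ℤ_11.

3

Write h(t) = t**3 + 2t**2 - 1.
Evaluate at each of the 11 elements of ℤ_11:
h(0) = 10; h(1) = 2; h(2) = 4; h(3) = 0 → root; h(4) = 7; h(5) = 9; h(6) = 1; h(7) = 0 → root; h(8) = 1; h(9) = 10; h(10) = 0 → root.
Roots: {3, 7, 10}.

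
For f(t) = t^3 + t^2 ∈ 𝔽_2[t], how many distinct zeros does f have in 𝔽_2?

Evaluate at each of the 2 elements of 𝔽_2:
f(0) = 0 → root; f(1) = 0 → root.
Roots: {0, 1}.

2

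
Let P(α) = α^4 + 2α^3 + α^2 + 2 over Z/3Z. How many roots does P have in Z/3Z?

Evaluate at each of the 3 elements of Z/3Z:
P(0) = 2; P(1) = 0 → root; P(2) = 2.
Roots: {1}.

1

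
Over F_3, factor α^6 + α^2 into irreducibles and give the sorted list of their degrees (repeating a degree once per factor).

1, 1, 2, 2

Write f(α) = α^6 + α^2.
Roots in F_3: f(0) = 0 → root; f(1) = 2; f(2) = 2.
Linear factors from roots: (α).
Complete factorization: f(α) = (α)^2·(α^2 + α + 2)·(α^2 + 2α + 2).
Factor degrees with multiplicity: 1 + 1 + 2 + 2 = 6.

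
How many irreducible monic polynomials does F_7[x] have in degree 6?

19544

By the necklace-counting formula, N_7(6) = (1/6) Σ_{d|6} μ(6/d)·7^d.
Divisors of 6: 1, 2, 3, 6; μ(6/d) for each: 1, -1, -1, 1.
Σ = 7^1 − 7^2 − 7^3 + 7^6 = 117264.
N = 117264/6 = 19544.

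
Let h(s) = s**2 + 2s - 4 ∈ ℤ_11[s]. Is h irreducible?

Check each element of ℤ_11 for a root: h(0)=7, h(1)=10, h(2)=4, h(3)=0, h(4)=9, h(5)=9, h(6)=0, h(7)=4, h(8)=10, h(9)=7, h(10)=6.
h(3) = 0, so (s − 3) divides h(s); h is reducible.

No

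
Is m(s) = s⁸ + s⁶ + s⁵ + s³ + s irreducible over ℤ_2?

No

Check for roots in ℤ_2: m(0) = 0 → root; m(1) = 1.
m(0) = 0, so (s) divides m(s); m is reducible.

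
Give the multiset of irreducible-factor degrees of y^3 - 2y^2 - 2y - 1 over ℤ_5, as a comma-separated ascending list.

Write g(y) = y^3 - 2y^2 - 2y - 1.
Roots in ℤ_5: g(0) = 4; g(1) = 1; g(2) = 0 → root; g(3) = 2; g(4) = 3.
Linear factors from roots: (y - 2).
Complete factorization: g(y) = (y - 2)·(y^2 - 2).
Factor degrees with multiplicity: 1 + 2 = 3.

1, 2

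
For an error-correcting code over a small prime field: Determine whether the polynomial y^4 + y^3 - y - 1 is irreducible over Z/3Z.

No

Write h(y) = y^4 + y^3 - y - 1.
Check for roots in Z/3Z: h(0) = 2; h(1) = 0 → root; h(2) = 0 → root.
h(1) = 0, so (y − 1) divides h(y); h is reducible.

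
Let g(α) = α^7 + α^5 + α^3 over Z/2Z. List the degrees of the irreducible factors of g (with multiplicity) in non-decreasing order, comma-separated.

1, 1, 1, 2, 2

Roots in Z/2Z: g(0) = 0 → root; g(1) = 1.
Linear factors from roots: (α).
Complete factorization: g(α) = (α)^3·(α^2 + α + 1)^2.
Factor degrees with multiplicity: 1 + 1 + 1 + 2 + 2 = 7.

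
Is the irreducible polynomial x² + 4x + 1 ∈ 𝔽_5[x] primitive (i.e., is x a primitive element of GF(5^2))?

No

Write f(x) = x² + 4x + 1.
|GF(5^2)^×| = 5^2 − 1 = 24. Prime factorization: 24 = 2^3·3.
f is primitive ⇔ x has order 24 in GF(5)[x]/(f), i.e. x^(24/q) ≠ 1 for each prime q | 24.
x^(12) mod f = 1
x^(8) mod f = x + 4.
Since x^(12) = 1, the order of x divides 12 < 24; not primitive.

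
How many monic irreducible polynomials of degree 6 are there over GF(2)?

9

By the necklace-counting formula, N_2(6) = (1/6) Σ_{d|6} μ(6/d)·2^d.
Divisors of 6: 1, 2, 3, 6; μ(6/d) for each: 1, -1, -1, 1.
Σ = 2^1 − 2^2 − 2^3 + 2^6 = 54.
N = 54/6 = 9.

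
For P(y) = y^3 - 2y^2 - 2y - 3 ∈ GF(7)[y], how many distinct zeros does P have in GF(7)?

3

Evaluate at each of the 7 elements of GF(7):
P(0) = 4; P(1) = 1; P(2) = 0 → root; P(3) = 0 → root; P(4) = 0 → root; P(5) = 6; P(6) = 3.
Roots: {2, 3, 4}.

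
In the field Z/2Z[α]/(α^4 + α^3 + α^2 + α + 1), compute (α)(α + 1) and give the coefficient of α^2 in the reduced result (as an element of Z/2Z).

Multiply in Z/2Z[α]: (α)·(α + 1) = α^2 + α.
Reduced: α^2 + α.

1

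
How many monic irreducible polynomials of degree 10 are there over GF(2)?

99

The number of monic irreducibles of degree 10 over GF(2) is (1/10)·Σ_{d∣10} μ(10/d) 2^d.
Divisors of 10: 1, 2, 5, 10; μ(10/d) for each: 1, -1, -1, 1.
Σ = 2^1 − 2^2 − 2^5 + 2^10 = 990.
N = 990/10 = 99.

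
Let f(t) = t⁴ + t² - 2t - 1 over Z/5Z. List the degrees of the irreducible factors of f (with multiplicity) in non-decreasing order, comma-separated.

Roots in Z/5Z: f(0) = 4; f(1) = 4; f(2) = 0 → root; f(3) = 3; f(4) = 3.
Linear factors from roots: (t - 2).
Complete factorization: f(t) = (t - 2)·(t³ + 2t² - 2).
Factor degrees with multiplicity: 1 + 3 = 4.

1, 3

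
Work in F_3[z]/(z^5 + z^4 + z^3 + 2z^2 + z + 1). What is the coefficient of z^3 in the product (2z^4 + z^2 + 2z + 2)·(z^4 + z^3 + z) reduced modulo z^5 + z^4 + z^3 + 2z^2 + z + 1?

1

Multiply in F_3[z]: (2z^4 + z^2 + 2z + 2)·(z^4 + z^3 + z) = 2z^8 + 2z^7 + z^6 + 2z^5 + z^4 + 2z^2 + 2z.
Reduce using z^5 ≡ 2z^4 + 2z^3 + z^2 + 2z + 2 (mod z^5 + z^4 + z^3 + 2z^2 + z + 1).
Reduced: z^4 + z^3 + 2z^2 + z + 1.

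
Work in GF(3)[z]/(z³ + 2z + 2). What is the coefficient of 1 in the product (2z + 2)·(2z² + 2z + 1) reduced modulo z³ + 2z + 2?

Multiply in GF(3)[z]: (2z + 2)·(2z² + 2z + 1) = z³ + 2z² + 2.
Reduce using z³ ≡ z + 1 (mod z³ + 2z + 2).
Reduced: 2z² + z.

0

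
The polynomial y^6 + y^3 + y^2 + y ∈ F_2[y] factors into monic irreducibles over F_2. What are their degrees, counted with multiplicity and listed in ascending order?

1, 1, 1, 3

Write f(y) = y^6 + y^3 + y^2 + y.
Roots in F_2: f(0) = 0 → root; f(1) = 0 → root.
Linear factors from roots: (y), (y + 1).
Complete factorization: f(y) = (y)·(y + 1)^2·(y^3 + y + 1).
Factor degrees with multiplicity: 1 + 1 + 1 + 3 = 6.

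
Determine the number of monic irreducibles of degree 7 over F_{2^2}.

2340

The number of monic irreducibles of degree 7 over GF(4) is (1/7)·Σ_{d∣7} μ(7/d) 4^d.
Divisors of 7: 1, 7; μ(7/d) for each: -1, 1.
Σ = − 4^1 + 4^7 = 16380.
N = 16380/7 = 2340.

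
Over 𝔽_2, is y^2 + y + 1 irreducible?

Write P(y) = y^2 + y + 1.
Check for roots in 𝔽_2: P(0) = 1; P(1) = 1.
No roots. A degree-2 polynomial over a field with no linear factor is irreducible.

Yes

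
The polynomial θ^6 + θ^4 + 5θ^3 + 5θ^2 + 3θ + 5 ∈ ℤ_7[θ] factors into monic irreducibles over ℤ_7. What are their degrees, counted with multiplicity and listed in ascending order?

6

Write h(θ) = θ^6 + θ^4 + 5θ^3 + 5θ^2 + 3θ + 5.
Complete factorization: h(θ) = (θ^6 + θ^4 + 5θ^3 + 5θ^2 + 3θ + 5).
Factor degrees with multiplicity: 6 = 6.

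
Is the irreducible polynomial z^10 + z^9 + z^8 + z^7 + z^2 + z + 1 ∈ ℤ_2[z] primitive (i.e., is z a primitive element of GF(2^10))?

No

Write f(z) = z^10 + z^9 + z^8 + z^7 + z^2 + z + 1.
|GF(2^10)^×| = 2^10 − 1 = 1023. Prime factorization: 1023 = 3·11·31.
f is primitive ⇔ z has order 1023 in GF(2)[z]/(f), i.e. z^(1023/q) ≠ 1 for each prime q | 1023.
z^(341) mod f = 1
z^(93) mod f = z^8 + 1.
z^(33) mod f = z^9 + z^7 + 1.
Since z^(341) = 1, the order of z divides 341 < 1023; not primitive.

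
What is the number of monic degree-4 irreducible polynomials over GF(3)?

18

x^(3^4) − x is the product of all monic irreducibles of degree dividing 4; Möbius inversion gives N = (1/4) Σ μ(4/d)·3^d.
Divisors of 4: 1, 2, 4; μ(4/d) for each: 0, -1, 1.
Σ = − 3^2 + 3^4 = 72.
N = 72/4 = 18.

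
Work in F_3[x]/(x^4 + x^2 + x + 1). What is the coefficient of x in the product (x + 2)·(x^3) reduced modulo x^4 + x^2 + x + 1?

2

Multiply in F_3[x]: (x + 2)·(x^3) = x^4 + 2x^3.
Reduce using x^4 ≡ 2x^2 + 2x + 2 (mod x^4 + x^2 + x + 1).
Reduced: 2x^3 + 2x^2 + 2x + 2.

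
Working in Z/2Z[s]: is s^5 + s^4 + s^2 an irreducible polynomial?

Write h(s) = s^5 + s^4 + s^2.
Check for roots in Z/2Z: h(0) = 0 → root; h(1) = 1.
h(0) = 0, so (s) divides h(s); h is reducible.

No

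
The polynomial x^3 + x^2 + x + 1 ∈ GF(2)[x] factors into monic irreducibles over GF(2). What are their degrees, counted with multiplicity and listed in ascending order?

Write f(x) = x^3 + x^2 + x + 1.
Roots in GF(2): f(0) = 1; f(1) = 0 → root.
Linear factors from roots: (x + 1).
Complete factorization: f(x) = (x + 1)^3.
Factor degrees with multiplicity: 1 + 1 + 1 = 3.

1, 1, 1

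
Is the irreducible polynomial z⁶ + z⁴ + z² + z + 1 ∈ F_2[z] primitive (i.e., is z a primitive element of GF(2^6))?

Write f(z) = z⁶ + z⁴ + z² + z + 1.
|GF(2^6)^×| = 2^6 − 1 = 63. Prime factorization: 63 = 3^2·7.
f is primitive ⇔ z has order 63 in GF(2)[z]/(f), i.e. z^(63/q) ≠ 1 for each prime q | 63.
z^(21) mod f = 1
z^(9) mod f = z⁴ + z² + z.
Since z^(21) = 1, the order of z divides 21 < 63; not primitive.

No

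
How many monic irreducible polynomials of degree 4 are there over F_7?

Gauss's count: N_{7}(4) = (1/4) Σ_{d|4} μ(4/d)·7^d.
Divisors of 4: 1, 2, 4; μ(4/d) for each: 0, -1, 1.
Σ = − 7^2 + 7^4 = 2352.
N = 2352/4 = 588.

588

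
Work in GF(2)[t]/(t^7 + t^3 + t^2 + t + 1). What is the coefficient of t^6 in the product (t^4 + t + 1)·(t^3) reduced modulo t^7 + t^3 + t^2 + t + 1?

0

Multiply in GF(2)[t]: (t^4 + t + 1)·(t^3) = t^7 + t^4 + t^3.
Reduce using t^7 ≡ t^3 + t^2 + t + 1 (mod t^7 + t^3 + t^2 + t + 1).
Reduced: t^4 + t^2 + t + 1.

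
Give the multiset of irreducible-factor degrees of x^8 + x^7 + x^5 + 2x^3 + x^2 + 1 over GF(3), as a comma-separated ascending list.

8

Write h(x) = x^8 + x^7 + x^5 + 2x^3 + x^2 + 1.
Roots in GF(3): h(0) = 1; h(1) = 1; h(2) = 2.
Complete factorization: h(x) = (x^8 + x^7 + x^5 + 2x^3 + x^2 + 1).
Factor degrees with multiplicity: 8 = 8.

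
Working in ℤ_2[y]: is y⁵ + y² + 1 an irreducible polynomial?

Yes

Write m(y) = y⁵ + y² + 1.
Check for roots in ℤ_2: m(0) = 1; m(1) = 1.
No roots, so no linear factors.
Monic irreducibles of degree 2 over GF(2): y² + y + 1.
None of them divide m (all give nonzero remainder).
No irreducible factor of degree ≤ 2 exists, so m is irreducible over GF(2).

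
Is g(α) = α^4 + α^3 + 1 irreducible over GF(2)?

Check for roots in GF(2): g(0) = 1; g(1) = 1.
No roots, so no linear factors.
Monic irreducibles of degree 2 over GF(2): α^2 + α + 1.
None of them divide g (all give nonzero remainder).
No irreducible factor of degree ≤ 2 exists, so g is irreducible over GF(2).

Yes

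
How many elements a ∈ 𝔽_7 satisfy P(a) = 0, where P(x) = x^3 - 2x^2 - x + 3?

Evaluate at each of the 7 elements of 𝔽_7:
P(0) = 3; P(1) = 1; P(2) = 1; P(3) = 2; P(4) = 3; P(5) = 3; P(6) = 1.
No element is a root.

0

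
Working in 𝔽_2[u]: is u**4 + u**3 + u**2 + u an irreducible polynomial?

Write g(u) = u**4 + u**3 + u**2 + u.
Check for roots in 𝔽_2: g(0) = 0 → root; g(1) = 0 → root.
g(0) = 0, so (u) divides g(u); g is reducible.

No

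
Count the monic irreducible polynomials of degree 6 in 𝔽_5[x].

2580

By the necklace-counting formula, N_5(6) = (1/6) Σ_{d|6} μ(6/d)·5^d.
Divisors of 6: 1, 2, 3, 6; μ(6/d) for each: 1, -1, -1, 1.
Σ = 5^1 − 5^2 − 5^3 + 5^6 = 15480.
N = 15480/6 = 2580.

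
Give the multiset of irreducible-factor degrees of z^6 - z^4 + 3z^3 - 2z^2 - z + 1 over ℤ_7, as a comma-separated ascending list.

1, 1, 2, 2

Write g(z) = z^6 - z^4 + 3z^3 - 2z^2 - z + 1.
Linear factors from roots: (z - 2), (z + 3).
Complete factorization: g(z) = (z + 3)·(z - 2)·(z^2 + 2)·(z^2 - z - 3).
Factor degrees with multiplicity: 1 + 1 + 2 + 2 = 6.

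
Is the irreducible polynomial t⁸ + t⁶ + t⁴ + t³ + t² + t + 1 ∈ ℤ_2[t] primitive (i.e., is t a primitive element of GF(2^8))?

Write f(t) = t⁸ + t⁶ + t⁴ + t³ + t² + t + 1.
|GF(2^8)^×| = 2^8 − 1 = 255. Prime factorization: 255 = 3·5·17.
f is primitive ⇔ t has order 255 in GF(2)[t]/(f), i.e. t^(255/q) ≠ 1 for each prime q | 255.
t^(85) mod f = t⁴ + t³ + t.
t^(51) mod f = t⁶ + t³.
t^(15) mod f = t⁶ + t + 1.
None equal 1, so t has full order 255; f is primitive.

Yes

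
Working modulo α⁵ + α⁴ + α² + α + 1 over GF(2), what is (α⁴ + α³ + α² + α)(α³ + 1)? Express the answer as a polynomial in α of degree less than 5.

Multiply in GF(2)[α]: (α⁴ + α³ + α² + α)·(α³ + 1) = α⁷ + α⁶ + α⁵ + α³ + α² + α.
Reduce using α⁵ ≡ α⁴ + α² + α + 1 (mod α⁵ + α⁴ + α² + α + 1).
Reduced: α² + 1.

α^2 + 1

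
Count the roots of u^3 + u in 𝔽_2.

2

Write g(u) = u^3 + u.
Evaluate at each of the 2 elements of 𝔽_2:
g(0) = 0 → root; g(1) = 0 → root.
Roots: {0, 1}.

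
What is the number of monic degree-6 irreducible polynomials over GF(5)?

2580

By the necklace-counting formula, N_5(6) = (1/6) Σ_{d|6} μ(6/d)·5^d.
Divisors of 6: 1, 2, 3, 6; μ(6/d) for each: 1, -1, -1, 1.
Σ = 5^1 − 5^2 − 5^3 + 5^6 = 15480.
N = 15480/6 = 2580.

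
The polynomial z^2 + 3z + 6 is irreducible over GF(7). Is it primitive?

No

Write f(z) = z^2 + 3z + 6.
|GF(7^2)^×| = 7^2 − 1 = 48. Prime factorization: 48 = 2^4·3.
f is primitive ⇔ z has order 48 in GF(7)[z]/(f), i.e. z^(48/q) ≠ 1 for each prime q | 48.
z^(24) mod f = 6.
z^(16) mod f = 1
Since z^(16) = 1, the order of z divides 16 < 48; not primitive.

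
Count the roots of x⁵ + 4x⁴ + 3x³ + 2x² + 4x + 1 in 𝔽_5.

1

Write g(x) = x⁵ + 4x⁴ + 3x³ + 2x² + 4x + 1.
Evaluate at each of the 5 elements of 𝔽_5:
g(0) = 1; g(1) = 0 → root; g(2) = 2; g(3) = 4; g(4) = 4.
Roots: {1}.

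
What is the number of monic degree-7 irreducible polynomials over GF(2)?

18

x^(2^7) − x is the product of all monic irreducibles of degree dividing 7; Möbius inversion gives N = (1/7) Σ μ(7/d)·2^d.
Divisors of 7: 1, 7; μ(7/d) for each: -1, 1.
Σ = − 2^1 + 2^7 = 126.
N = 126/7 = 18.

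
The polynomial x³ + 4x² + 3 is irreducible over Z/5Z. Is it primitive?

Yes

Write f(x) = x³ + 4x² + 3.
|GF(5^3)^×| = 5^3 − 1 = 124. Prime factorization: 124 = 2^2·31.
f is primitive ⇔ x has order 124 in GF(5)[x]/(f), i.e. x^(124/q) ≠ 1 for each prime q | 124.
x^(62) mod f = 4.
x^(4) mod f = x² + 2x + 2.
None equal 1, so x has full order 124; f is primitive.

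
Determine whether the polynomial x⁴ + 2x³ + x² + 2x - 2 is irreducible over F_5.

Yes

Write P(x) = x⁴ + 2x³ + x² + 2x - 2.
Check for roots in F_5: P(0) = 3; P(1) = 4; P(2) = 3; P(3) = 3; P(4) = 1.
No roots, so no linear factors.
Degree-2 irreducible divisors: test the 10 monic irreducibles of degree 2 over GF(5).
None of them divide P (all give nonzero remainder).
No irreducible factor of degree ≤ 2 exists, so P is irreducible over GF(5).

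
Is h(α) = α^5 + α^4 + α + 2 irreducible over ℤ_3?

Yes

Check for roots in ℤ_3: h(0) = 2; h(1) = 2; h(2) = 1.
No roots, so no linear factors.
Monic irreducibles of degree 2 over GF(3): α^2 + 1, α^2 + α + 2, α^2 + 2α + 2.
None of them divide h (all give nonzero remainder).
No irreducible factor of degree ≤ 2 exists, so h is irreducible over GF(3).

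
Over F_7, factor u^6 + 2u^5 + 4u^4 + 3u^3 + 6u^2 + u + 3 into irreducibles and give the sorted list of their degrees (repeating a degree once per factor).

Write h(u) = u^6 + 2u^5 + 4u^4 + 3u^3 + 6u^2 + u + 3.
Linear factors from roots: (u + 5), (u + 4).
Complete factorization: h(u) = (u + 4)·(u + 5)·(u^2 + 1)·(u^2 + 4).
Factor degrees with multiplicity: 1 + 1 + 2 + 2 = 6.

1, 1, 2, 2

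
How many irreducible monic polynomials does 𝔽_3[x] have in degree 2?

3

The number of monic irreducibles of degree 2 over GF(3) is (1/2)·Σ_{d∣2} μ(2/d) 3^d.
Divisors of 2: 1, 2; μ(2/d) for each: -1, 1.
Σ = − 3^1 + 3^2 = 6.
N = 6/2 = 3.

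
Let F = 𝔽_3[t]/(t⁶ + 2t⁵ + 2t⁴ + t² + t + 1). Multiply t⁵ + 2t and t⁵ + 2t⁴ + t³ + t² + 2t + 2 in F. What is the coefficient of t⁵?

1

Multiply in 𝔽_3[t]: (t⁵ + 2t)·(t⁵ + 2t⁴ + t³ + t² + 2t + 2) = t¹⁰ + 2t⁹ + t⁸ + t⁷ + t⁶ + 2t⁴ + 2t³ + t² + t.
Reduce using t⁶ ≡ t⁵ + t⁴ + 2t² + 2t + 2 (mod t⁶ + 2t⁵ + 2t⁴ + t² + t + 1).
Reduced: t⁵ + t⁴ + 2t + 1.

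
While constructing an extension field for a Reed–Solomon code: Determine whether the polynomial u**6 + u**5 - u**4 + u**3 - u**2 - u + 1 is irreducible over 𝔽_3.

Yes

Write m(u) = u**6 + u**5 - u**4 + u**3 - u**2 - u + 1.
Check for roots in 𝔽_3: m(0) = 1; m(1) = 1; m(2) = 2.
No roots, so no linear factors.
Monic irreducibles of degree 2 over GF(3): u**2 + 1, u**2 + u - 1, u**2 - u - 1.
None of them divide m (all give nonzero remainder).
Degree-3 irreducible divisors: test the 8 monic irreducibles of degree 3 over GF(3).
None of them divide m (all give nonzero remainder).
No irreducible factor of degree ≤ 3 exists, so m is irreducible over GF(3).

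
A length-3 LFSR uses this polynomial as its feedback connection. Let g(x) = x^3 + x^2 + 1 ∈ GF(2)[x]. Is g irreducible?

Yes

Check for roots in GF(2): g(0) = 1; g(1) = 1.
No roots. A degree-3 polynomial over a field with no linear factor is irreducible.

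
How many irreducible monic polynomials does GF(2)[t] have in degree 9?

By the necklace-counting formula, N_2(9) = (1/9) Σ_{d|9} μ(9/d)·2^d.
Divisors of 9: 1, 3, 9; μ(9/d) for each: 0, -1, 1.
Σ = − 2^3 + 2^9 = 504.
N = 504/9 = 56.

56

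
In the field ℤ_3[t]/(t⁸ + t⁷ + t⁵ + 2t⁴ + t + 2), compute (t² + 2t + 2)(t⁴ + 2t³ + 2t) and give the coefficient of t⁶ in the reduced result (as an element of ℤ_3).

1

Multiply in ℤ_3[t]: (t² + 2t + 2)·(t⁴ + 2t³ + 2t) = t⁶ + t⁵ + t² + t.
Reduced: t⁶ + t⁵ + t² + t.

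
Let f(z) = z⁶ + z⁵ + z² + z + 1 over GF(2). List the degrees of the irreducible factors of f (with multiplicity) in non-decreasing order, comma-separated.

Roots in GF(2): f(0) = 1; f(1) = 1.
Complete factorization: f(z) = (z⁶ + z⁵ + z² + z + 1).
Factor degrees with multiplicity: 6 = 6.

6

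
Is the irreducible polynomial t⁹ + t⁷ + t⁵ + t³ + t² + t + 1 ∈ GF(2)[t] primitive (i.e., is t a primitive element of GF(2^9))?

Write f(t) = t⁹ + t⁷ + t⁵ + t³ + t² + t + 1.
|GF(2^9)^×| = 2^9 − 1 = 511. Prime factorization: 511 = 7·73.
f is primitive ⇔ t has order 511 in GF(2)[t]/(f), i.e. t^(511/q) ≠ 1 for each prime q | 511.
t^(73) mod f = t⁸ + t⁶ + t⁵ + t⁴ + t² + 1.
t^(7) mod f = t⁷.
None equal 1, so t has full order 511; f is primitive.

Yes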